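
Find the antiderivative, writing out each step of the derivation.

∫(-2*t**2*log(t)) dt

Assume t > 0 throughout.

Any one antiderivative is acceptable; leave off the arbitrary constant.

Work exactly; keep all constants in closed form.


Step 1. Integrate ∫(-2*t**2*log(t)) dt by parts with u = log(t), dv = (-2*t**2) dt, so v = -2*t**3/3 [assuming t > 0]: now -2*t**3*log(t)/3 + ∫(2*t**2/3) dt.
Step 2. Evaluate the standard form: now -2*t**3*log(t)/3 + 2*t**3/9.
Answer: -2*t**3*log(t)/3 + 2*t**3/9.


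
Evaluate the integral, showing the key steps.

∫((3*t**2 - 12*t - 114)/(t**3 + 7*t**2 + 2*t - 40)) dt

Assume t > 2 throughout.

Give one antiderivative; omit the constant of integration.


Step 1. Decompose ∫((3*t**2 - 12*t - 114)/(t**3 + 7*t**2 + 2*t - 40)) dt by partial fractions, (3*t**2 - 12*t - 114)/(t**3 + 7*t**2 + 2*t - 40) = 3/(t + 5) + 3/(t + 4) - 3/(t - 2): now ∫(-3/(t - 2)) dt + ∫(3/(t + 4)) dt + ∫(3/(t + 5)) dt.
Step 2. Evaluate the standard form [assuming t > -4]: now 3*log(t + 4) + ∫(-3/(t - 2)) dt + ∫(3/(t + 5)) dt.
Step 3. Evaluate the standard form [assuming t > -5]: now 3*log(t + 4) + 3*log(t + 5) + ∫(-3/(t - 2)) dt.
Step 4. Evaluate the standard form [assuming t > 2]: now -3*log(t - 2) + 3*log(t + 4) + 3*log(t + 5).
Answer: -3*log(t - 2) + 3*log(t + 4) + 3*log(t + 5).


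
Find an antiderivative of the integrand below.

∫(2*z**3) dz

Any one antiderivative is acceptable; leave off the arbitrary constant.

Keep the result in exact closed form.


Answer: z**4/2.


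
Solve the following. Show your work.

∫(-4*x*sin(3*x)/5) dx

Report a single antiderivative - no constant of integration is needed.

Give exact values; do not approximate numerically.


Step 1. Integrate ∫(-4*x*sin(3*x)/5) dx by parts with u = x, dv = (-4*sin(3*x)/5) dx, so v = 4*cos(3*x)/15: now 4*x*cos(3*x)/15 + ∫(-4*cos(3*x)/15) dx.
Step 2. Evaluate the standard form: now 4*x*cos(3*x)/15 - 4*sin(3*x)/45.
Answer: 4*x*cos(3*x)/15 - 4*sin(3*x)/45.


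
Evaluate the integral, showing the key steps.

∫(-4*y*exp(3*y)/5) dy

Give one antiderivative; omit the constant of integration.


Step 1. Integrate ∫(-4*y*exp(3*y)/5) dy by parts with u = y, dv = (-4*exp(3*y)/5) dy, so v = -4*exp(3*y)/15: now -4*y*exp(3*y)/15 + ∫(4*exp(3*y)/15) dy.
Step 2. Evaluate the standard form: now -4*y*exp(3*y)/15 + 4*exp(3*y)/45.
Answer: -4*y*exp(3*y)/15 + 4*exp(3*y)/45.


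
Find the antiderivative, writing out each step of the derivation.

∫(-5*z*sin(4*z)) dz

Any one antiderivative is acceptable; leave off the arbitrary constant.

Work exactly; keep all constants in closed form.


Step 1. Integrate ∫(-5*z*sin(4*z)) dz by parts with u = z, dv = (-5*sin(4*z)) dz, so v = 5*cos(4*z)/4: now 5*z*cos(4*z)/4 + ∫(-5*cos(4*z)/4) dz.
Step 2. Evaluate the standard form: now 5*z*cos(4*z)/4 - 5*sin(4*z)/16.
Answer: 5*z*cos(4*z)/4 - 5*sin(4*z)/16.


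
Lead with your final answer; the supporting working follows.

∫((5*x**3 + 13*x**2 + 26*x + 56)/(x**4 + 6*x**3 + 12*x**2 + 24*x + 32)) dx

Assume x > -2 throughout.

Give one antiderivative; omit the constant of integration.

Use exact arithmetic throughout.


The answer is log(x + 2) + 4*log(x + 4) + atan(x/2)/2.
Step 1. Decompose ∫((5*x**3 + 13*x**2 + 26*x + 56)/(x**4 + 6*x**3 + 12*x**2 + 24*x + 32)) dx by partial fractions, (5*x**3 + 13*x**2 + 26*x + 56)/(x**4 + 6*x**3 + 12*x**2 + 24*x + 32) = 1/(x**2 + 4) + 4/(x + 4) + 1/(x + 2): now ∫(1/(x + 2)) dx + ∫(4/(x + 4)) dx + ∫(1/(x**2 + 4)) dx.
Step 2. Evaluate the standard form [assuming x > -4]: now 4*log(x + 4) + ∫(1/(x + 2)) dx + ∫(1/(x**2 + 4)) dx.
Step 3. Evaluate the standard form [assuming x > -2]: now log(x + 2) + 4*log(x + 4) + ∫(1/(x**2 + 4)) dx.
Step 4. Evaluate the standard form: now log(x + 2) + 4*log(x + 4) + atan(x/2)/2.
Answer: log(x + 2) + 4*log(x + 4) + atan(x/2)/2.


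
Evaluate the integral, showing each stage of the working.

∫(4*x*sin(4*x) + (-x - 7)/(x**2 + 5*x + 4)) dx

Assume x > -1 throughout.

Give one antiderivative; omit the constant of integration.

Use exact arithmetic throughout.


Step 1. Rewrite: now ∫(4*x*sin(4*x)) dx + ∫((-x - 7)/(x**2 + 5*x + 4)) dx.
Step 2. Integrate ∫(4*x*sin(4*x)) dx by parts with u = x, dv = (4*sin(4*x)) dx, so v = -cos(4*x): now -x*cos(4*x) + ∫((-x - 7)/(x**2 + 5*x + 4)) dx + ∫(cos(4*x)) dx.
Step 3. Evaluate the standard form: now -x*cos(4*x) + sin(4*x)/4 + ∫((-x - 7)/(x**2 + 5*x + 4)) dx.
Step 4. Decompose ∫((-x - 7)/(x**2 + 5*x + 4)) dx by partial fractions, (-x - 7)/(x**2 + 5*x + 4) = 1/(x + 4) - 2/(x + 1): now -x*cos(4*x) + sin(4*x)/4 + ∫(-2/(x + 1)) dx + ∫(1/(x + 4)) dx.
Step 5. Evaluate the standard form [assuming x > -4]: now -x*cos(4*x) + log(x + 4) + sin(4*x)/4 + ∫(-2/(x + 1)) dx.
Step 6. Evaluate the standard form [assuming x > -1]: now -x*cos(4*x) - 2*log(x + 1) + log(x + 4) + sin(4*x)/4.
Answer: -x*cos(4*x) - 2*log(x + 1) + log(x + 4) + sin(4*x)/4.


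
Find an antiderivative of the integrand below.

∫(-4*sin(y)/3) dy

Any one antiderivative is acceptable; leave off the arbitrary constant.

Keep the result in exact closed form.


Answer: 4*cos(y)/3.


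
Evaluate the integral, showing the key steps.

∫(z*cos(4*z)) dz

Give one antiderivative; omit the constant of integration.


Step 1. Integrate ∫(z*cos(4*z)) dz by parts with u = z, dv = (cos(4*z)) dz, so v = sin(4*z)/4: now z*sin(4*z)/4 + ∫(-sin(4*z)/4) dz.
Step 2. Evaluate the standard form: now z*sin(4*z)/4 + cos(4*z)/16.
Answer: z*sin(4*z)/4 + cos(4*z)/16.


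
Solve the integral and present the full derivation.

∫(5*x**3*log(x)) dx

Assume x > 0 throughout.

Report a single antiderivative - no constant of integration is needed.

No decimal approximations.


Step 1. Integrate ∫(5*x**3*log(x)) dx by parts with u = log(x), dv = (5*x**3) dx, so v = 5*x**4/4 [assuming x > 0]: now 5*x**4*log(x)/4 + ∫(-5*x**3/4) dx.
Step 2. Evaluate the standard form: now 5*x**4*log(x)/4 - 5*x**4/16.
Answer: 5*x**4*log(x)/4 - 5*x**4/16.


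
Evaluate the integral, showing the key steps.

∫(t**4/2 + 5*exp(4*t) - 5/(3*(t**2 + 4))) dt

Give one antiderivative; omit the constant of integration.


Step 1. Rewrite: now ∫(t**4/2) dt + ∫(-5/(3*(t**2 + 4))) dt + ∫(5*exp(4*t)) dt.
Step 2. Evaluate the standard form: now t**5/10 + ∫(-5/(3*(t**2 + 4))) dt + ∫(5*exp(4*t)) dt.
Step 3. Evaluate the standard form: now t**5/10 + 5*exp(4*t)/4 + ∫(-5/(3*(t**2 + 4))) dt.
Step 4. Evaluate the standard form: now t**5/10 + 5*exp(4*t)/4 - 5*atan(t/2)/6.
Answer: t**5/10 + 5*exp(4*t)/4 - 5*atan(t/2)/6.


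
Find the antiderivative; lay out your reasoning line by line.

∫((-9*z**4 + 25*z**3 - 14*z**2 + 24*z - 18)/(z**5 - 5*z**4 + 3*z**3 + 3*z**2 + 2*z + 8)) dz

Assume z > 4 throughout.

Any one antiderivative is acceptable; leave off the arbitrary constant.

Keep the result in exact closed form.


Step 1. Decompose ∫((-9*z**4 + 25*z**3 - 14*z**2 + 24*z - 18)/(z**5 - 5*z**4 + 3*z**3 + 3*z**2 + 2*z + 8)) dz by partial fractions, (-9*z**4 + 25*z**3 - 14*z**2 + 24*z - 18)/(z**5 - 5*z**4 + 3*z**3 + 3*z**2 + 2*z + 8) = -1/(z**2 + 1) - 3/(z + 1) - 1/(z - 2) - 5/(z - 4): now ∫(-5/(z - 4)) dz + ∫(-1/(z - 2)) dz + ∫(-3/(z + 1)) dz + ∫(-1/(z**2 + 1)) dz.
Step 2. Evaluate the standard form [assuming z > 2]: now -log(z - 2) + ∫(-5/(z - 4)) dz + ∫(-3/(z + 1)) dz + ∫(-1/(z**2 + 1)) dz.
Step 3. Evaluate the standard form [assuming z > 4]: now -5*log(z - 4) - log(z - 2) + ∫(-3/(z + 1)) dz + ∫(-1/(z**2 + 1)) dz.
Step 4. Evaluate the standard form [assuming z > -1]: now -5*log(z - 4) - log(z - 2) - 3*log(z + 1) + ∫(-1/(z**2 + 1)) dz.
Step 5. Evaluate the standard form: now -5*log(z - 4) - log(z - 2) - 3*log(z + 1) - atan(z).
Answer: -5*log(z - 4) - log(z - 2) - 3*log(z + 1) - atan(z).


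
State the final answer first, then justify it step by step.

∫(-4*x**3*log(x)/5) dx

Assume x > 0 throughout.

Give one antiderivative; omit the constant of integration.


The answer is -x**4*log(x)/5 + x**4/20.
Step 1. Integrate ∫(-4*x**3*log(x)/5) dx by parts with u = log(x), dv = (-4*x**3/5) dx, so v = -x**4/5 [assuming x > 0]: now -x**4*log(x)/5 + ∫(x**3/5) dx.
Step 2. Evaluate the standard form: now -x**4*log(x)/5 + x**4/20.
Answer: -x**4*log(x)/5 + x**4/20.


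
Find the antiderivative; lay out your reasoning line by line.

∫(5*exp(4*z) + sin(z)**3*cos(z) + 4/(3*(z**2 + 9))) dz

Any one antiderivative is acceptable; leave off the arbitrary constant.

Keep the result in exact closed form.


Step 1. Rewrite: now ∫(sin(z)**3*cos(z)) dz + ∫(4/(3*(z**2 + 9))) dz + ∫(5*exp(4*z)) dz.
Step 2. Substitute u = sin(z), turning ∫(sin(z)**3*cos(z)) dz into ∫(u**3) du: now ∫(u**3) du + ∫(4/(3*(z**2 + 9))) dz + ∫(5*exp(4*z)) dz.
Step 3. Evaluate the standard form: now u**4/4 + ∫(4/(3*(z**2 + 9))) dz + ∫(5*exp(4*z)) dz.
Step 4. Substitute back u = sin(z): now sin(z)**4/4 + ∫(4/(3*(z**2 + 9))) dz + ∫(5*exp(4*z)) dz.
Step 5. Evaluate the standard form: now 5*exp(4*z)/4 + sin(z)**4/4 + ∫(4/(3*(z**2 + 9))) dz.
Step 6. Evaluate the standard form: now 5*exp(4*z)/4 + sin(z)**4/4 + 4*atan(z/3)/9.
Answer: 5*exp(4*z)/4 + sin(z)**4/4 + 4*atan(z/3)/9.


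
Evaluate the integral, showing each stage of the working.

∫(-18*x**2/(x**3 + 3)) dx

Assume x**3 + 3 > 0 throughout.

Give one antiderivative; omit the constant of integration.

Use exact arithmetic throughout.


Step 1. Substitute u = x**3 + 3, turning ∫(-18*x**2/(x**3 + 3)) dx into ∫(-6/u) du: now ∫(-6/u) du.
Step 2. Evaluate the standard form [assuming u > 0]: now -6*log(u).
Step 3. Substitute back u = x**3 + 3: now -6*log(x**3 + 3).
Answer: -6*log(x**3 + 3).


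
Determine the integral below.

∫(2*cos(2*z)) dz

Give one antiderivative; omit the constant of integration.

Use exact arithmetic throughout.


Answer: sin(2*z).


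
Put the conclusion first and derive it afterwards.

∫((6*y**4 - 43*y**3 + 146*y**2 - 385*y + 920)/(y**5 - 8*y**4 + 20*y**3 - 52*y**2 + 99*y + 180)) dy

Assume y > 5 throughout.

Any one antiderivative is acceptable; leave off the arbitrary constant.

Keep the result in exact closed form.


The answer is 5*log(y - 5) - 4*log(y - 4) + 5*log(y + 1) + atan(y/3)/3.
Step 1. Decompose ∫((6*y**4 - 43*y**3 + 146*y**2 - 385*y + 920)/(y**5 - 8*y**4 + 20*y**3 - 52*y**2 + 99*y + 180)) dy by partial fractions, (6*y**4 - 43*y**3 + 146*y**2 - 385*y + 920)/(y**5 - 8*y**4 + 20*y**3 - 52*y**2 + 99*y + 180) = 1/(y**2 + 9) + 5/(y + 1) - 4/(y - 4) + 5/(y - 5): now ∫(5/(y - 5)) dy + ∫(-4/(y - 4)) dy + ∫(5/(y + 1)) dy + ∫(1/(y**2 + 9)) dy.
Step 2. Evaluate the standard form [assuming y > -1]: now 5*log(y + 1) + ∫(5/(y - 5)) dy + ∫(-4/(y - 4)) dy + ∫(1/(y**2 + 9)) dy.
Step 3. Evaluate the standard form [assuming y > 5]: now 5*log(y - 5) + 5*log(y + 1) + ∫(-4/(y - 4)) dy + ∫(1/(y**2 + 9)) dy.
Step 4. Evaluate the standard form [assuming y > 4]: now 5*log(y - 5) - 4*log(y - 4) + 5*log(y + 1) + ∫(1/(y**2 + 9)) dy.
Step 5. Evaluate the standard form: now 5*log(y - 5) - 4*log(y - 4) + 5*log(y + 1) + atan(y/3)/3.
Answer: 5*log(y - 5) - 4*log(y - 4) + 5*log(y + 1) + atan(y/3)/3.


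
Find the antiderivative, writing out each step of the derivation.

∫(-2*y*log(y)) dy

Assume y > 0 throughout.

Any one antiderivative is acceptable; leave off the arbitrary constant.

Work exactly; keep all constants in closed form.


Step 1. Integrate ∫(-2*y*log(y)) dy by parts with u = log(y), dv = (-2*y) dy, so v = -y**2 [assuming y > 0]: now -y**2*log(y) + ∫(y) dy.
Step 2. Evaluate the standard form: now -y**2*log(y) + y**2/2.
Answer: -y**2*log(y) + y**2/2.


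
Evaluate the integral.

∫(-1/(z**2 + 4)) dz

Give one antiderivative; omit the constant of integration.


Answer: -atan(z/2)/2.


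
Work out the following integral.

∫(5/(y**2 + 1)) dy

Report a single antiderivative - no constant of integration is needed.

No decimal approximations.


Answer: 5*atan(y).


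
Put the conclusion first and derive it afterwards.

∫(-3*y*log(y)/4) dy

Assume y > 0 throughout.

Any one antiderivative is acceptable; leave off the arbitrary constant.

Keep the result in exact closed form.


The answer is -3*y**2*log(y)/8 + 3*y**2/16.
Step 1. Integrate ∫(-3*y*log(y)/4) dy by parts with u = log(y), dv = (-3*y/4) dy, so v = -3*y**2/8 [assuming y > 0]: now -3*y**2*log(y)/8 + ∫(3*y/8) dy.
Step 2. Evaluate the standard form: now -3*y**2*log(y)/8 + 3*y**2/16.
Answer: -3*y**2*log(y)/8 + 3*y**2/16.


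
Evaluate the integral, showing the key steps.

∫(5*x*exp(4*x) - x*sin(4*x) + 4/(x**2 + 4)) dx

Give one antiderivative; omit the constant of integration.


Step 1. Rewrite: now ∫(5*x*exp(4*x)) dx + ∫(-x*sin(4*x)) dx + ∫(4/(x**2 + 4)) dx.
Step 2. Integrate ∫(-x*sin(4*x)) dx by parts with u = x, dv = (-sin(4*x)) dx, so v = cos(4*x)/4: now x*cos(4*x)/4 + ∫(5*x*exp(4*x)) dx + ∫(4/(x**2 + 4)) dx + ∫(-cos(4*x)/4) dx.
Step 3. Evaluate the standard form: now x*cos(4*x)/4 - sin(4*x)/16 + ∫(5*x*exp(4*x)) dx + ∫(4/(x**2 + 4)) dx.
Step 4. Evaluate the standard form: now x*cos(4*x)/4 - sin(4*x)/16 + 2*atan(x/2) + ∫(5*x*exp(4*x)) dx.
Step 5. Integrate ∫(5*x*exp(4*x)) dx by parts with u = x, dv = (5*exp(4*x)) dx, so v = 5*exp(4*x)/4: now 5*x*exp(4*x)/4 + x*cos(4*x)/4 - sin(4*x)/16 + 2*atan(x/2) + ∫(-5*exp(4*x)/4) dx.
Step 6. Evaluate the standard form: now 5*x*exp(4*x)/4 + x*cos(4*x)/4 - 5*exp(4*x)/16 - sin(4*x)/16 + 2*atan(x/2).
Answer: 5*x*exp(4*x)/4 + x*cos(4*x)/4 - 5*exp(4*x)/16 - sin(4*x)/16 + 2*atan(x/2).


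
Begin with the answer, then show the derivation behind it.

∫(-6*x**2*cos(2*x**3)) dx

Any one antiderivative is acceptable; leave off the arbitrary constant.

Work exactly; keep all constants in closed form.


The answer is -sin(2*x**3).
Step 1. Substitute u = x**3, turning ∫(-6*x**2*cos(2*x**3)) dx into ∫(-2*cos(2*u)) du: now ∫(-2*cos(2*u)) du.
Step 2. Evaluate the standard form: now -sin(2*u).
Step 3. Substitute back u = x**3: now -sin(2*x**3).
Answer: -sin(2*x**3).


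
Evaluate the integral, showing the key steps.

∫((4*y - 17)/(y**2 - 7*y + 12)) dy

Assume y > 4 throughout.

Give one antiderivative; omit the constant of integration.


Step 1. Decompose ∫((4*y - 17)/(y**2 - 7*y + 12)) dy by partial fractions, (4*y - 17)/(y**2 - 7*y + 12) = 5/(y - 3) - 1/(y - 4): now ∫(-1/(y - 4)) dy + ∫(5/(y - 3)) dy.
Step 2. Evaluate the standard form [assuming y > 4]: now -log(y - 4) + ∫(5/(y - 3)) dy.
Step 3. Evaluate the standard form [assuming y > 3]: now -log(y - 4) + 5*log(y - 3).
Answer: -log(y - 4) + 5*log(y - 3).


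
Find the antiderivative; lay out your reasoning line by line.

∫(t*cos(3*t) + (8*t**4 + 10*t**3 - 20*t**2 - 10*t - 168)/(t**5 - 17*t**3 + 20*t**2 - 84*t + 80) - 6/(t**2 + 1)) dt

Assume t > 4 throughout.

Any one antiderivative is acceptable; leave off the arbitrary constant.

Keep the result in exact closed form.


Step 1. Rewrite: now ∫(t*cos(3*t)) dt + ∫((8*t**4 + 10*t**3 - 20*t**2 - 10*t - 168)/(t**5 - 17*t**3 + 20*t**2 - 84*t + 80)) dt + ∫(-6/(t**2 + 1)) dt.
Step 2. Evaluate the standard form: now -6*atan(t) + ∫(t*cos(3*t)) dt + ∫((8*t**4 + 10*t**3 - 20*t**2 - 10*t - 168)/(t**5 - 17*t**3 + 20*t**2 - 84*t + 80)) dt.
Step 3. Decompose ∫((8*t**4 + 10*t**3 - 20*t**2 - 10*t - 168)/(t**5 - 17*t**3 + 20*t**2 - 84*t + 80)) dt by partial fractions, (8*t**4 + 10*t**3 - 20*t**2 - 10*t - 168)/(t**5 - 17*t**3 + 20*t**2 - 84*t + 80) = 2/(t**2 + 4) + 2/(t + 5) + 2/(t - 1) + 4/(t - 4): now -6*atan(t) + ∫(t*cos(3*t)) dt + ∫(4/(t - 4)) dt + ∫(2/(t - 1)) dt + ∫(2/(t + 5)) dt + ∫(2/(t**2 + 4)) dt.
Step 4. Evaluate the standard form [assuming t > 4]: now 4*log(t - 4) - 6*atan(t) + ∫(t*cos(3*t)) dt + ∫(2/(t - 1)) dt + ∫(2/(t + 5)) dt + ∫(2/(t**2 + 4)) dt.
Step 5. Evaluate the standard form [assuming t > -5]: now 4*log(t - 4) + 2*log(t + 5) - 6*atan(t) + ∫(t*cos(3*t)) dt + ∫(2/(t - 1)) dt + ∫(2/(t**2 + 4)) dt.
Step 6. Evaluate the standard form [assuming t > 1]: now 4*log(t - 4) + 2*log(t - 1) + 2*log(t + 5) - 6*atan(t) + ∫(t*cos(3*t)) dt + ∫(2/(t**2 + 4)) dt.
Step 7. Evaluate the standard form: now 4*log(t - 4) + 2*log(t - 1) + 2*log(t + 5) + atan(t/2) - 6*atan(t) + ∫(t*cos(3*t)) dt.
Step 8. Integrate ∫(t*cos(3*t)) dt by parts with u = t, dv = (cos(3*t)) dt, so v = sin(3*t)/3: now t*sin(3*t)/3 + 4*log(t - 4) + 2*log(t - 1) + 2*log(t + 5) + atan(t/2) - 6*atan(t) + ∫(-sin(3*t)/3) dt.
Step 9. Evaluate the standard form: now t*sin(3*t)/3 + 4*log(t - 4) + 2*log(t - 1) + 2*log(t + 5) + cos(3*t)/9 + atan(t/2) - 6*atan(t).
Answer: t*sin(3*t)/3 + 4*log(t - 4) + 2*log(t - 1) + 2*log(t + 5) + cos(3*t)/9 + atan(t/2) - 6*atan(t).


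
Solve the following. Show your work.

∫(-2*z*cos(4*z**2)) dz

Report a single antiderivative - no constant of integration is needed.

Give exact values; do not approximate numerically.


Step 1. Substitute u = z**2, turning ∫(-2*z*cos(4*z**2)) dz into ∫(-cos(4*u)) du: now ∫(-cos(4*u)) du.
Step 2. Evaluate the standard form: now -sin(4*u)/4.
Step 3. Substitute back u = z**2: now -sin(4*z**2)/4.
Answer: -sin(4*z**2)/4.


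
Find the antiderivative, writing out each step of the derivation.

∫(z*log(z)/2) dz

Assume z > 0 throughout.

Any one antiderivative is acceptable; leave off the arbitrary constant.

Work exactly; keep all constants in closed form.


Step 1. Integrate ∫(z*log(z)/2) dz by parts with u = log(z), dv = (z/2) dz, so v = z**2/4 [assuming z > 0]: now z**2*log(z)/4 + ∫(-z/4) dz.
Step 2. Evaluate the standard form: now z**2*log(z)/4 - z**2/8.
Answer: z**2*log(z)/4 - z**2/8.


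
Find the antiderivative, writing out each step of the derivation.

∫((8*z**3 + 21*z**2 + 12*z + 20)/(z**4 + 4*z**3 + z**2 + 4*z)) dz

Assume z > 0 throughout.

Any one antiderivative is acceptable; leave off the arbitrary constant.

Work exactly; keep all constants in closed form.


Step 1. Decompose ∫((8*z**3 + 21*z**2 + 12*z + 20)/(z**4 + 4*z**3 + z**2 + 4*z)) dz by partial fractions, (8*z**3 + 21*z**2 + 12*z + 20)/(z**4 + 4*z**3 + z**2 + 4*z) = 1/(z**2 + 1) + 3/(z + 4) + 5/z: now ∫(5/z) dz + ∫(3/(z + 4)) dz + ∫(1/(z**2 + 1)) dz.
Step 2. Evaluate the standard form [assuming z > -4]: now 3*log(z + 4) + ∫(5/z) dz + ∫(1/(z**2 + 1)) dz.
Step 3. Evaluate the standard form [assuming z > 0]: now 5*log(z) + 3*log(z + 4) + ∫(1/(z**2 + 1)) dz.
Step 4. Evaluate the standard form: now 5*log(z) + 3*log(z + 4) + atan(z).
Answer: 5*log(z) + 3*log(z + 4) + atan(z).


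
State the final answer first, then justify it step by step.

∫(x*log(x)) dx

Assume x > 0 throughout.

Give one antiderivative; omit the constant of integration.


The answer is x**2*log(x)/2 - x**2/4.
Step 1. Integrate ∫(x*log(x)) dx by parts with u = log(x), dv = (x) dx, so v = x**2/2 [assuming x > 0]: now x**2*log(x)/2 + ∫(-x/2) dx.
Step 2. Evaluate the standard form: now x**2*log(x)/2 - x**2/4.
Answer: x**2*log(x)/2 - x**2/4.


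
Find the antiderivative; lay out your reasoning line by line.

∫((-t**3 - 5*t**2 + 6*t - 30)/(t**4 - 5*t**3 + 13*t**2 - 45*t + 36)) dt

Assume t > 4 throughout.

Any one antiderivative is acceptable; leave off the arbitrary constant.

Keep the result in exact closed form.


Step 1. Decompose ∫((-t**3 - 5*t**2 + 6*t - 30)/(t**4 - 5*t**3 + 13*t**2 - 45*t + 36)) dt by partial fractions, (-t**3 - 5*t**2 + 6*t - 30)/(t**4 - 5*t**3 + 13*t**2 - 45*t + 36) = -3/(t**2 + 9) + 1/(t - 1) - 2/(t - 4): now ∫(-2/(t - 4)) dt + ∫(1/(t - 1)) dt + ∫(-3/(t**2 + 9)) dt.
Step 2. Evaluate the standard form [assuming t > 1]: now log(t - 1) + ∫(-2/(t - 4)) dt + ∫(-3/(t**2 + 9)) dt.
Step 3. Evaluate the standard form [assuming t > 4]: now -2*log(t - 4) + log(t - 1) + ∫(-3/(t**2 + 9)) dt.
Step 4. Evaluate the standard form: now -2*log(t - 4) + log(t - 1) - atan(t/3).
Answer: -2*log(t - 4) + log(t - 1) - atan(t/3).


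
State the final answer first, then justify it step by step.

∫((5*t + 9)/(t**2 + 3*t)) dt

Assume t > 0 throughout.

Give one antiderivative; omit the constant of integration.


The answer is 3*log(t) + 2*log(t + 3).
Step 1. Decompose ∫((5*t + 9)/(t**2 + 3*t)) dt by partial fractions, (5*t + 9)/(t**2 + 3*t) = 2/(t + 3) + 3/t: now ∫(3/t) dt + ∫(2/(t + 3)) dt.
Step 2. Evaluate the standard form [assuming t > -3]: now 2*log(t + 3) + ∫(3/t) dt.
Step 3. Evaluate the standard form [assuming t > 0]: now 3*log(t) + 2*log(t + 3).
Answer: 3*log(t) + 2*log(t + 3).


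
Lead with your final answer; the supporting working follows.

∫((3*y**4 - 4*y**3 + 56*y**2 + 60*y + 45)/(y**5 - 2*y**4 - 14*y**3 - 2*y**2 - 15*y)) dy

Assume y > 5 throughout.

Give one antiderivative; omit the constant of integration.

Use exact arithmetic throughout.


The answer is -3*log(y) + 3*log(y - 5) + 3*log(y + 3) - 4*atan(y).
Step 1. Decompose ∫((3*y**4 - 4*y**3 + 56*y**2 + 60*y + 45)/(y**5 - 2*y**4 - 14*y**3 - 2*y**2 - 15*y)) dy by partial fractions, (3*y**4 - 4*y**3 + 56*y**2 + 60*y + 45)/(y**5 - 2*y**4 - 14*y**3 - 2*y**2 - 15*y) = -4/(y**2 + 1) + 3/(y + 3) + 3/(y - 5) - 3/y: now ∫(-3/y) dy + ∫(3/(y - 5)) dy + ∫(3/(y + 3)) dy + ∫(-4/(y**2 + 1)) dy.
Step 2. Evaluate the standard form [assuming y > 5]: now 3*log(y - 5) + ∫(-3/y) dy + ∫(3/(y + 3)) dy + ∫(-4/(y**2 + 1)) dy.
Step 3. Evaluate the standard form [assuming y > -3]: now 3*log(y - 5) + 3*log(y + 3) + ∫(-3/y) dy + ∫(-4/(y**2 + 1)) dy.
Step 4. Evaluate the standard form [assuming y > 0]: now -3*log(y) + 3*log(y - 5) + 3*log(y + 3) + ∫(-4/(y**2 + 1)) dy.
Step 5. Evaluate the standard form: now -3*log(y) + 3*log(y - 5) + 3*log(y + 3) - 4*atan(y).
Answer: -3*log(y) + 3*log(y - 5) + 3*log(y + 3) - 4*atan(y).


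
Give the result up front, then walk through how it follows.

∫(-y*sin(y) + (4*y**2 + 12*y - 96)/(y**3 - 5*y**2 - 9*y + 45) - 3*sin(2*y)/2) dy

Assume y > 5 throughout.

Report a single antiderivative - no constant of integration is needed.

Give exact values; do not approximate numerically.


The answer is y*cos(y) + 4*log(y - 5) + 2*log(y - 3) - 2*log(y + 3) - sin(y) + 3*cos(2*y)/4.
Step 1. Rewrite: now ∫(-y*sin(y)) dy + ∫((4*y**2 + 12*y - 96)/(y**3 - 5*y**2 - 9*y + 45)) dy + ∫(-3*sin(2*y)/2) dy.
Step 2. Integrate ∫(-y*sin(y)) dy by parts with u = y, dv = (-sin(y)) dy, so v = cos(y): now y*cos(y) + ∫((4*y**2 + 12*y - 96)/(y**3 - 5*y**2 - 9*y + 45)) dy + ∫(-3*sin(2*y)/2) dy + ∫(-cos(y)) dy.
Step 3. Evaluate the standard form: now y*cos(y) - sin(y) + ∫((4*y**2 + 12*y - 96)/(y**3 - 5*y**2 - 9*y + 45)) dy + ∫(-3*sin(2*y)/2) dy.
Step 4. Evaluate the standard form: now y*cos(y) - sin(y) + 3*cos(2*y)/4 + ∫((4*y**2 + 12*y - 96)/(y**3 - 5*y**2 - 9*y + 45)) dy.
Step 5. Decompose ∫((4*y**2 + 12*y - 96)/(y**3 - 5*y**2 - 9*y + 45)) dy by partial fractions, (4*y**2 + 12*y - 96)/(y**3 - 5*y**2 - 9*y + 45) = -2/(y + 3) + 2/(y - 3) + 4/(y - 5): now y*cos(y) - sin(y) + 3*cos(2*y)/4 + ∫(4/(y - 5)) dy + ∫(2/(y - 3)) dy + ∫(-2/(y + 3)) dy.
Step 6. Evaluate the standard form [assuming y > 5]: now y*cos(y) + 4*log(y - 5) - sin(y) + 3*cos(2*y)/4 + ∫(2/(y - 3)) dy + ∫(-2/(y + 3)) dy.
Step 7. Evaluate the standard form [assuming y > 3]: now y*cos(y) + 4*log(y - 5) + 2*log(y - 3) - sin(y) + 3*cos(2*y)/4 + ∫(-2/(y + 3)) dy.
Step 8. Evaluate the standard form [assuming y > -3]: now y*cos(y) + 4*log(y - 5) + 2*log(y - 3) - 2*log(y + 3) - sin(y) + 3*cos(2*y)/4.
Answer: y*cos(y) + 4*log(y - 5) + 2*log(y - 3) - 2*log(y + 3) - sin(y) + 3*cos(2*y)/4.


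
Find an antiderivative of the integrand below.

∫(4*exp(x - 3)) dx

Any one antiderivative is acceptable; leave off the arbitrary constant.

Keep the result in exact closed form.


Answer: 4*exp(x - 3).


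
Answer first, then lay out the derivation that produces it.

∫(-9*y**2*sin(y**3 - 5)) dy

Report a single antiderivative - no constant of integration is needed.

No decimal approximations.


The answer is 3*cos(y**3 - 5).
Step 1. Substitute u = y**3 - 5, turning ∫(-9*y**2*sin(y**3 - 5)) dy into ∫(-3*sin(u)) du: now ∫(-3*sin(u)) du.
Step 2. Evaluate the standard form: now 3*cos(u).
Step 3. Substitute back u = y**3 - 5: now 3*cos(y**3 - 5).
Answer: 3*cos(y**3 - 5).


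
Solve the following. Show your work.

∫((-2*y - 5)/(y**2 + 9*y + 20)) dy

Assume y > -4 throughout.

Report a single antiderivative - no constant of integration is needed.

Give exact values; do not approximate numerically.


Step 1. Decompose ∫((-2*y - 5)/(y**2 + 9*y + 20)) dy by partial fractions, (-2*y - 5)/(y**2 + 9*y + 20) = -5/(y + 5) + 3/(y + 4): now ∫(3/(y + 4)) dy + ∫(-5/(y + 5)) dy.
Step 2. Evaluate the standard form [assuming y > -4]: now 3*log(y + 4) + ∫(-5/(y + 5)) dy.
Step 3. Evaluate the standard form [assuming y > -5]: now 3*log(y + 4) - 5*log(y + 5).
Answer: 3*log(y + 4) - 5*log(y + 5).


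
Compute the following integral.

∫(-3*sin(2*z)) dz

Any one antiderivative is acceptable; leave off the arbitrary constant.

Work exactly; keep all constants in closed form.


Answer: 3*cos(2*z)/2.


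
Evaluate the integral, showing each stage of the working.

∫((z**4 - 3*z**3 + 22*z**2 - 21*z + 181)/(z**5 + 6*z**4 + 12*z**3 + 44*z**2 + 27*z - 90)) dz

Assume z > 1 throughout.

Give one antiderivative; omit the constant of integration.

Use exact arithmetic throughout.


Step 1. Decompose ∫((z**4 - 3*z**3 + 22*z**2 - 21*z + 181)/(z**5 + 6*z**4 + 12*z**3 + 44*z**2 + 27*z - 90)) dz by partial fractions, (z**4 - 3*z**3 + 22*z**2 - 21*z + 181)/(z**5 + 6*z**4 + 12*z**3 + 44*z**2 + 27*z - 90) = -1/(z**2 + 9) + 3/(z + 5) - 3/(z + 2) + 1/(z - 1): now ∫(1/(z - 1)) dz + ∫(-3/(z + 2)) dz + ∫(3/(z + 5)) dz + ∫(-1/(z**2 + 9)) dz.
Step 2. Evaluate the standard form [assuming z > -5]: now 3*log(z + 5) + ∫(1/(z - 1)) dz + ∫(-3/(z + 2)) dz + ∫(-1/(z**2 + 9)) dz.
Step 3. Evaluate the standard form [assuming z > -2]: now -3*log(z + 2) + 3*log(z + 5) + ∫(1/(z - 1)) dz + ∫(-1/(z**2 + 9)) dz.
Step 4. Evaluate the standard form [assuming z > 1]: now log(z - 1) - 3*log(z + 2) + 3*log(z + 5) + ∫(-1/(z**2 + 9)) dz.
Step 5. Evaluate the standard form: now log(z - 1) - 3*log(z + 2) + 3*log(z + 5) - atan(z/3)/3.
Answer: log(z - 1) - 3*log(z + 2) + 3*log(z + 5) - atan(z/3)/3.


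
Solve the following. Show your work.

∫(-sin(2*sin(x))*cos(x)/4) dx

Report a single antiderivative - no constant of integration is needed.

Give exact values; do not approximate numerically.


Step 1. Substitute u = sin(x), turning ∫(-sin(2*sin(x))*cos(x)/4) dx into ∫(-sin(2*u)/4) du: now ∫(-sin(2*u)/4) du.
Step 2. Evaluate the standard form: now cos(2*u)/8.
Step 3. Substitute back u = sin(x): now cos(2*sin(x))/8.
Answer: cos(2*sin(x))/8.


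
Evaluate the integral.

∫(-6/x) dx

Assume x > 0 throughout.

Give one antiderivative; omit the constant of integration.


Answer: -6*log(x).


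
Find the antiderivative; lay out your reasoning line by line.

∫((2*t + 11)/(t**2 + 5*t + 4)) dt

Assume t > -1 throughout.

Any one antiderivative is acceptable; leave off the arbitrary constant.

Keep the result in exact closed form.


Step 1. Decompose ∫((2*t + 11)/(t**2 + 5*t + 4)) dt by partial fractions, (2*t + 11)/(t**2 + 5*t + 4) = -1/(t + 4) + 3/(t + 1): now ∫(3/(t + 1)) dt + ∫(-1/(t + 4)) dt.
Step 2. Evaluate the standard form [assuming t > -4]: now -log(t + 4) + ∫(3/(t + 1)) dt.
Step 3. Evaluate the standard form [assuming t > -1]: now 3*log(t + 1) - log(t + 4).
Answer: 3*log(t + 1) - log(t + 4).


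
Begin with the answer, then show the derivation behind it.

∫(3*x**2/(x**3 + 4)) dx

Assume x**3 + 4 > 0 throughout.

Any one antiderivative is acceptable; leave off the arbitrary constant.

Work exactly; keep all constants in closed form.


The answer is log(x**3 + 4).
Step 1. Substitute u = x**3 + 4, turning ∫(3*x**2/(x**3 + 4)) dx into ∫(1/u) du: now ∫(1/u) du.
Step 2. Evaluate the standard form [assuming u > 0]: now log(u).
Step 3. Substitute back u = x**3 + 4: now log(x**3 + 4).
Answer: log(x**3 + 4).


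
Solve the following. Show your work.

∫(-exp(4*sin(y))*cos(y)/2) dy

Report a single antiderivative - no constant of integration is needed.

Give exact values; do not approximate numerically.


Step 1. Substitute u = sin(y), turning ∫(-exp(4*sin(y))*cos(y)/2) dy into ∫(-exp(4*u)/2) du: now ∫(-exp(4*u)/2) du.
Step 2. Evaluate the standard form: now -exp(4*u)/8.
Step 3. Substitute back u = sin(y): now -exp(4*sin(y))/8.
Answer: -exp(4*sin(y))/8.


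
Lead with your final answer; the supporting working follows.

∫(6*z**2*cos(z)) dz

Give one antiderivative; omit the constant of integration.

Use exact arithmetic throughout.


The answer is 6*z**2*sin(z) + 12*z*cos(z) - 12*sin(z).
Step 1. Integrate ∫(6*z**2*cos(z)) dz by parts with u = z**2, dv = (6*cos(z)) dz, so v = 6*sin(z): now 6*z**2*sin(z) + ∫(-12*z*sin(z)) dz.
Step 2. Integrate ∫(-12*z*sin(z)) dz by parts with u = z, dv = (-12*sin(z)) dz, so v = 12*cos(z): now 6*z**2*sin(z) + 12*z*cos(z) + ∫(-12*cos(z)) dz.
Step 3. Evaluate the standard form: now 6*z**2*sin(z) + 12*z*cos(z) - 12*sin(z).
Answer: 6*z**2*sin(z) + 12*z*cos(z) - 12*sin(z).


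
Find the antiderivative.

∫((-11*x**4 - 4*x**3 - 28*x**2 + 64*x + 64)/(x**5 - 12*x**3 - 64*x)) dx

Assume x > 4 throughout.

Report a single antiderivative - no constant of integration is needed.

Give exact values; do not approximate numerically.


Answer: -log(x) - 5*log(x - 4) - 5*log(x + 4) - 2*atan(x/2).


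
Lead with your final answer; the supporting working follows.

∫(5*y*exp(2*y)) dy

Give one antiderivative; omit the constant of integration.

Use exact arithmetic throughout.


The answer is 5*y*exp(2*y)/2 - 5*exp(2*y)/4.
Step 1. Integrate ∫(5*y*exp(2*y)) dy by parts with u = y, dv = (5*exp(2*y)) dy, so v = 5*exp(2*y)/2: now 5*y*exp(2*y)/2 + ∫(-5*exp(2*y)/2) dy.
Step 2. Evaluate the standard form: now 5*y*exp(2*y)/2 - 5*exp(2*y)/4.
Answer: 5*y*exp(2*y)/2 - 5*exp(2*y)/4.


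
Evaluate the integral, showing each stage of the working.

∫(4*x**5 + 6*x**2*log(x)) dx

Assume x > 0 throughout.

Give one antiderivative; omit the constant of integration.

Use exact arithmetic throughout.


Step 1. Rewrite: now ∫(4*x**5) dx + ∫(6*x**2*log(x)) dx.
Step 2. Evaluate the standard form: now 2*x**6/3 + ∫(6*x**2*log(x)) dx.
Step 3. Integrate ∫(6*x**2*log(x)) dx by parts with u = log(x), dv = (6*x**2) dx, so v = 2*x**3 [assuming x > 0]: now 2*x**6/3 + 2*x**3*log(x) + ∫(-2*x**2) dx.
Step 4. Evaluate the standard form: now 2*x**6/3 + 2*x**3*log(x) - 2*x**3/3.
Answer: 2*x**6/3 + 2*x**3*log(x) - 2*x**3/3.


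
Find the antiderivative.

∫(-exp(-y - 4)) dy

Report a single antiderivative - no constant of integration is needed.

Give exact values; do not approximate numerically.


Answer: exp(-y - 4).


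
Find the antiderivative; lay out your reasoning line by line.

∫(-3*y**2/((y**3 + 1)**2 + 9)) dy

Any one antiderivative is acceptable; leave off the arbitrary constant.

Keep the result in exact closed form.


Step 1. Substitute u = y**3 + 1, turning ∫(-3*y**2/((y**3 + 1)**2 + 9)) dy into ∫(-1/(u**2 + 9)) du: now ∫(-1/(u**2 + 9)) du.
Step 2. Evaluate the standard form: now -atan(u/3)/3.
Step 3. Substitute back u = y**3 + 1: now -atan(y**3/3 + 1/3)/3.
Answer: -atan(y**3/3 + 1/3)/3.


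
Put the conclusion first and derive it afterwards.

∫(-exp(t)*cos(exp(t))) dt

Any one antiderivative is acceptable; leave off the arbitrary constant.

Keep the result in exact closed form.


The answer is -sin(exp(t)).
Step 1. Substitute u = exp(t), turning ∫(-exp(t)*cos(exp(t))) dt into ∫(-cos(u)) du: now ∫(-cos(u)) du.
Step 2. Evaluate the standard form: now -sin(u).
Step 3. Substitute back u = exp(t): now -sin(exp(t)).
Answer: -sin(exp(t)).


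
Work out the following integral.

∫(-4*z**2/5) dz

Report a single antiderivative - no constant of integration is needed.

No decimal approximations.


Answer: -4*z**3/15.


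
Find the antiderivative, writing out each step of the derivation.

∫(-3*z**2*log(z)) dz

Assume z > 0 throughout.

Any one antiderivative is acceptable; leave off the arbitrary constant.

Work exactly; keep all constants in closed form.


Step 1. Integrate ∫(-3*z**2*log(z)) dz by parts with u = log(z), dv = (-3*z**2) dz, so v = -z**3 [assuming z > 0]: now -z**3*log(z) + ∫(z**2) dz.
Step 2. Evaluate the standard form: now -z**3*log(z) + z**3/3.
Answer: -z**3*log(z) + z**3/3.


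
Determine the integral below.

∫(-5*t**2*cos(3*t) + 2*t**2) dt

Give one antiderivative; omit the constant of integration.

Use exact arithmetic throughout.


Answer: 2*t**3/3 - 5*t**2*sin(3*t)/3 - 10*t*cos(3*t)/9 + 10*sin(3*t)/27.


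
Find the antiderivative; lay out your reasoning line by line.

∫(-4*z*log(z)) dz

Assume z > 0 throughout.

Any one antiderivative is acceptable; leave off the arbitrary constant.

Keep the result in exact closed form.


Step 1. Integrate ∫(-4*z*log(z)) dz by parts with u = log(z), dv = (-4*z) dz, so v = -2*z**2 [assuming z > 0]: now -2*z**2*log(z) + ∫(2*z) dz.
Step 2. Evaluate the standard form: now -2*z**2*log(z) + z**2.
Answer: -2*z**2*log(z) + z**2.


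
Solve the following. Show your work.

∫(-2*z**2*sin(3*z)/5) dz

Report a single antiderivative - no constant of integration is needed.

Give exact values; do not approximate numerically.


Step 1. Integrate ∫(-2*z**2*sin(3*z)/5) dz by parts with u = z**2, dv = (-2*sin(3*z)/5) dz, so v = 2*cos(3*z)/15: now 2*z**2*cos(3*z)/15 + ∫(-4*z*cos(3*z)/15) dz.
Step 2. Integrate ∫(-4*z*cos(3*z)/15) dz by parts with u = z, dv = (-4*cos(3*z)/15) dz, so v = -4*sin(3*z)/45: now 2*z**2*cos(3*z)/15 - 4*z*sin(3*z)/45 + ∫(4*sin(3*z)/45) dz.
Step 3. Evaluate the standard form: now 2*z**2*cos(3*z)/15 - 4*z*sin(3*z)/45 - 4*cos(3*z)/135.
Answer: 2*z**2*cos(3*z)/15 - 4*z*sin(3*z)/45 - 4*cos(3*z)/135.


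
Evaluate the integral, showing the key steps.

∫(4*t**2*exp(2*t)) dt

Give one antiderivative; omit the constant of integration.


Step 1. Integrate ∫(4*t**2*exp(2*t)) dt by parts with u = t**2, dv = (4*exp(2*t)) dt, so v = 2*exp(2*t): now 2*t**2*exp(2*t) + ∫(-4*t*exp(2*t)) dt.
Step 2. Integrate ∫(-4*t*exp(2*t)) dt by parts with u = t, dv = (-4*exp(2*t)) dt, so v = -2*exp(2*t): now 2*t**2*exp(2*t) - 2*t*exp(2*t) + ∫(2*exp(2*t)) dt.
Step 3. Evaluate the standard form: now 2*t**2*exp(2*t) - 2*t*exp(2*t) + exp(2*t).
Answer: 2*t**2*exp(2*t) - 2*t*exp(2*t) + exp(2*t).


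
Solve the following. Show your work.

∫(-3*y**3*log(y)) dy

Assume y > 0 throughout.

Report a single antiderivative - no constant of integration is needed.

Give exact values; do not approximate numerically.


Step 1. Integrate ∫(-3*y**3*log(y)) dy by parts with u = log(y), dv = (-3*y**3) dy, so v = -3*y**4/4 [assuming y > 0]: now -3*y**4*log(y)/4 + ∫(3*y**3/4) dy.
Step 2. Evaluate the standard form: now -3*y**4*log(y)/4 + 3*y**4/16.
Answer: -3*y**4*log(y)/4 + 3*y**4/16.


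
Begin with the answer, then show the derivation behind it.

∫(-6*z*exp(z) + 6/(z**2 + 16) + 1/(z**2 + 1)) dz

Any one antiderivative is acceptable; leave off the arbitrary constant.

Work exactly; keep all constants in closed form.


The answer is -6*z*exp(z) + 6*exp(z) + 3*atan(z/4)/2 + atan(z).
Step 1. Rewrite: now ∫(-6*z*exp(z)) dz + ∫(1/(z**2 + 1)) dz + ∫(6/(z**2 + 16)) dz.
Step 2. Integrate ∫(-6*z*exp(z)) dz by parts with u = z, dv = (-6*exp(z)) dz, so v = -6*exp(z): now -6*z*exp(z) + ∫(1/(z**2 + 1)) dz + ∫(6/(z**2 + 16)) dz + ∫(6*exp(z)) dz.
Step 3. Evaluate the standard form: now -6*z*exp(z) + 6*exp(z) + ∫(1/(z**2 + 1)) dz + ∫(6/(z**2 + 16)) dz.
Step 4. Evaluate the standard form: now -6*z*exp(z) + 6*exp(z) + 3*atan(z/4)/2 + ∫(1/(z**2 + 1)) dz.
Step 5. Evaluate the standard form: now -6*z*exp(z) + 6*exp(z) + 3*atan(z/4)/2 + atan(z).
Answer: -6*z*exp(z) + 6*exp(z) + 3*atan(z/4)/2 + atan(z).


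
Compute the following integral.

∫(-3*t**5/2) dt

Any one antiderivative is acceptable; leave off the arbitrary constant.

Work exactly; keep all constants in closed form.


Answer: -t**6/4.


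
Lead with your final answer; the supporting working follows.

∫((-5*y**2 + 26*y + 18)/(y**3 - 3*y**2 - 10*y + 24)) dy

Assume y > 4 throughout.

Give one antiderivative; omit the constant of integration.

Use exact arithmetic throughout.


The answer is 3*log(y - 4) - 5*log(y - 2) - 3*log(y + 3).
Step 1. Decompose ∫((-5*y**2 + 26*y + 18)/(y**3 - 3*y**2 - 10*y + 24)) dy by partial fractions, (-5*y**2 + 26*y + 18)/(y**3 - 3*y**2 - 10*y + 24) = -3/(y + 3) - 5/(y - 2) + 3/(y - 4): now ∫(3/(y - 4)) dy + ∫(-5/(y - 2)) dy + ∫(-3/(y + 3)) dy.
Step 2. Evaluate the standard form [assuming y > 2]: now -5*log(y - 2) + ∫(3/(y - 4)) dy + ∫(-3/(y + 3)) dy.
Step 3. Evaluate the standard form [assuming y > 4]: now 3*log(y - 4) - 5*log(y - 2) + ∫(-3/(y + 3)) dy.
Step 4. Evaluate the standard form [assuming y > -3]: now 3*log(y - 4) - 5*log(y - 2) - 3*log(y + 3).
Answer: 3*log(y - 4) - 5*log(y - 2) - 3*log(y + 3).


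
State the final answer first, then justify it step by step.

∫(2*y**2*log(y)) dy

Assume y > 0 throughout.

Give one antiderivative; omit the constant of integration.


The answer is 2*y**3*log(y)/3 - 2*y**3/9.
Step 1. Integrate ∫(2*y**2*log(y)) dy by parts with u = log(y), dv = (2*y**2) dy, so v = 2*y**3/3 [assuming y > 0]: now 2*y**3*log(y)/3 + ∫(-2*y**2/3) dy.
Step 2. Evaluate the standard form: now 2*y**3*log(y)/3 - 2*y**3/9.
Answer: 2*y**3*log(y)/3 - 2*y**3/9.


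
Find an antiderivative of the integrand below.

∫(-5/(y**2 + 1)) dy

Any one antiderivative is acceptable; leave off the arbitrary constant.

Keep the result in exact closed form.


Answer: -5*atan(y).


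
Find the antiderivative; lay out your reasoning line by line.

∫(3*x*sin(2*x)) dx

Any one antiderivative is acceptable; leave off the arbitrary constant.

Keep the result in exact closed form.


Step 1. Integrate ∫(3*x*sin(2*x)) dx by parts with u = x, dv = (3*sin(2*x)) dx, so v = -3*cos(2*x)/2: now -3*x*cos(2*x)/2 + ∫(3*cos(2*x)/2) dx.
Step 2. Evaluate the standard form: now -3*x*cos(2*x)/2 + 3*sin(2*x)/4.
Answer: -3*x*cos(2*x)/2 + 3*sin(2*x)/4.


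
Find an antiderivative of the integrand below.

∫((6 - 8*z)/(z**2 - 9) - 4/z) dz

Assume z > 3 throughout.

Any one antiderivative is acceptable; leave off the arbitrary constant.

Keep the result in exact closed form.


Answer: -4*log(z) - 3*log(z - 3) - 5*log(z + 3).


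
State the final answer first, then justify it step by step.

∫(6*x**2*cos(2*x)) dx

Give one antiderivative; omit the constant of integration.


The answer is 3*x**2*sin(2*x) + 3*x*cos(2*x) - 3*sin(2*x)/2.
Step 1. Integrate ∫(6*x**2*cos(2*x)) dx by parts with u = x**2, dv = (6*cos(2*x)) dx, so v = 3*sin(2*x): now 3*x**2*sin(2*x) + ∫(-6*x*sin(2*x)) dx.
Step 2. Integrate ∫(-6*x*sin(2*x)) dx by parts with u = x, dv = (-6*sin(2*x)) dx, so v = 3*cos(2*x): now 3*x**2*sin(2*x) + 3*x*cos(2*x) + ∫(-3*cos(2*x)) dx.
Step 3. Evaluate the standard form: now 3*x**2*sin(2*x) + 3*x*cos(2*x) - 3*sin(2*x)/2.
Answer: 3*x**2*sin(2*x) + 3*x*cos(2*x) - 3*sin(2*x)/2.


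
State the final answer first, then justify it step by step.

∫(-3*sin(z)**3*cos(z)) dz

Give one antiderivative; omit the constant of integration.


The answer is -3*sin(z)**4/4.
Step 1. Substitute u = sin(z), turning ∫(-3*sin(z)**3*cos(z)) dz into ∫(-3*u**3) du: now ∫(-3*u**3) du.
Step 2. Evaluate the standard form: now -3*u**4/4.
Step 3. Substitute back u = sin(z): now -3*sin(z)**4/4.
Answer: -3*sin(z)**4/4.


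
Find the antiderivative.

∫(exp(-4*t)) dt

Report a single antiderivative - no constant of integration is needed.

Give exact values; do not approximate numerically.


Answer: -exp(-4*t)/4.


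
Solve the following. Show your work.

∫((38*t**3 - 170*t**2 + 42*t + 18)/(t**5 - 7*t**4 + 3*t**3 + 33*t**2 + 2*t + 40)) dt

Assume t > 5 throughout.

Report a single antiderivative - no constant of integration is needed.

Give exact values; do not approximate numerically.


Step 1. Decompose ∫((38*t**3 - 170*t**2 + 42*t + 18)/(t**5 - 7*t**4 + 3*t**3 + 33*t**2 + 2*t + 40)) dt by partial fractions, (38*t**3 - 170*t**2 + 42*t + 18)/(t**5 - 7*t**4 + 3*t**3 + 33*t**2 + 2*t + 40) = 4/(t**2 + 1) - 5/(t + 2) + 1/(t - 4) + 4/(t - 5): now ∫(4/(t - 5)) dt + ∫(1/(t - 4)) dt + ∫(-5/(t + 2)) dt + ∫(4/(t**2 + 1)) dt.
Step 2. Evaluate the standard form [assuming t > 5]: now 4*log(t - 5) + ∫(1/(t - 4)) dt + ∫(-5/(t + 2)) dt + ∫(4/(t**2 + 1)) dt.
Step 3. Evaluate the standard form [assuming t > 4]: now 4*log(t - 5) + log(t - 4) + ∫(-5/(t + 2)) dt + ∫(4/(t**2 + 1)) dt.
Step 4. Evaluate the standard form [assuming t > -2]: now 4*log(t - 5) + log(t - 4) - 5*log(t + 2) + ∫(4/(t**2 + 1)) dt.
Step 5. Evaluate the standard form: now 4*log(t - 5) + log(t - 4) - 5*log(t + 2) + 4*atan(t).
Answer: 4*log(t - 5) + log(t - 4) - 5*log(t + 2) + 4*atan(t).
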